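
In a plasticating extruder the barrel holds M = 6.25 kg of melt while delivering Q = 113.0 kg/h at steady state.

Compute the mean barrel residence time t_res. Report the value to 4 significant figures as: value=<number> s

Q_s = Q / 3600 = 113.0 / 3600 = 0.0313889 kg/s
t_res = M / Q_s = 6.25 / 0.0313889 = 199.115 s

value=199.1 s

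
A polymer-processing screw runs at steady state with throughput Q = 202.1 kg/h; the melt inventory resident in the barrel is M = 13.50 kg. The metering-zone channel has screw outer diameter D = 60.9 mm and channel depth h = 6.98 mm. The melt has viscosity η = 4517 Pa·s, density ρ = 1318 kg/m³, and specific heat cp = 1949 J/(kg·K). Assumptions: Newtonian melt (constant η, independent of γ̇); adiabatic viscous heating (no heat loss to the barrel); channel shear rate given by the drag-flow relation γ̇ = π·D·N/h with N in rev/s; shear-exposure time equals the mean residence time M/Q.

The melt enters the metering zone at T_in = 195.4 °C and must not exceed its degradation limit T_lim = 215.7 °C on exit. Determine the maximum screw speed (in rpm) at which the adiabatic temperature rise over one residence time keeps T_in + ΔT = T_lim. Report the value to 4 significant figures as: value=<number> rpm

Convert throughput: Q = 202.1 kg/h = 202.1/3600 = 0.0561389 kg/s
Mean residence time: t_res = M/Q_s = 13.50 kg / 0.0561389 kg/s = 240.475 s
Convert to metres: D = 0.0609 m, h = 0.00698 m
ΔT_a = T_lim − T_in = 215.7 − 195.4 = 20.3 K
γ̇_max² = ΔT_a·ρ·cp/(η·t_res) = 20.3·1318·1949/(4517·240.475) = 48.0069 s⁻²
Take the square root: γ̇_max = √(48.0069) = 6.9287 s⁻¹
N_max = γ̇_max h / (πD) = 6.9287·0.00698/(π·0.0609) = 0.252778 rev/s → ×60 = 15.1667 rpm

value=15.17 rpm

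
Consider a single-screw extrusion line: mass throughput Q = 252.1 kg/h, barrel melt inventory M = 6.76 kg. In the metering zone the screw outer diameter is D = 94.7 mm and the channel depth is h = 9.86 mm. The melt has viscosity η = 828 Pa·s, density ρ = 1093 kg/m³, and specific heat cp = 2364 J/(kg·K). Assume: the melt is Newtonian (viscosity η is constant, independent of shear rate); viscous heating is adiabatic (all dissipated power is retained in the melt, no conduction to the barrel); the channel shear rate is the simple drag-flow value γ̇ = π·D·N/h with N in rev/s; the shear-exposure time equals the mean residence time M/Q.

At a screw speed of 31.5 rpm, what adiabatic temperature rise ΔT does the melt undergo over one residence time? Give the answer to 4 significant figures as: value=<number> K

Q_s = Q / 3600 = 252.1 / 3600 = 0.0700278 kg/s
t_res = M / Q_s = 6.76 ÷ 0.0700278 = 96.5331 s
D = 94.7 mm = 0.0947 m;  h = 9.86 mm = 0.00986 m;  N = 31.5 rpm / 60 = 0.525 rev/s
γ̇ = π·D·N / h = π · 0.0947 · 0.525 / 0.00986 = 15.841 s⁻¹
Adiabatic rise: ΔT = η γ̇² t_res / (ρ cp) = 828·(15.841)²·96.5331 / (1093·2364) = 7.76253 K

value=7.763 K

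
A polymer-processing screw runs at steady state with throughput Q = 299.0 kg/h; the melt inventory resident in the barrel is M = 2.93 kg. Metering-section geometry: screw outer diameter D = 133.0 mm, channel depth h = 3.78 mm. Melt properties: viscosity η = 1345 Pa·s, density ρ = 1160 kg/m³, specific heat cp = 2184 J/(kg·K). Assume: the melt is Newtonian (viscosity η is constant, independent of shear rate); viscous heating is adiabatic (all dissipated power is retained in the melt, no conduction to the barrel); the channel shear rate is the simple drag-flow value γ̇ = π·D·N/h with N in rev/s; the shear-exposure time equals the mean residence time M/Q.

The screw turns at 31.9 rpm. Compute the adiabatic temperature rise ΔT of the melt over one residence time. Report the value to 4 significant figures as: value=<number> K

Throughput in SI: Q_s = 299.0 kg/h ÷ 3600 s/h = 0.0830556 kg/s
Mean residence time: t_res = M/Q_s = 2.93 kg / 0.0830556 kg/s = 35.2776 s
Convert to SI: D = 0.133 m, h = 0.00378 m, N = 31.9/60 = 0.531667 rev/s
Shear rate: γ̇ = πDN/h = π·0.133·0.531667/0.00378 = 58.7691 s⁻¹
ΔT = η·γ̇²·t_res / (ρ·cp) = 1345 · (58.7691)² · 35.2776 / (1160 · 2184) = 64.6858 K

value=64.69 K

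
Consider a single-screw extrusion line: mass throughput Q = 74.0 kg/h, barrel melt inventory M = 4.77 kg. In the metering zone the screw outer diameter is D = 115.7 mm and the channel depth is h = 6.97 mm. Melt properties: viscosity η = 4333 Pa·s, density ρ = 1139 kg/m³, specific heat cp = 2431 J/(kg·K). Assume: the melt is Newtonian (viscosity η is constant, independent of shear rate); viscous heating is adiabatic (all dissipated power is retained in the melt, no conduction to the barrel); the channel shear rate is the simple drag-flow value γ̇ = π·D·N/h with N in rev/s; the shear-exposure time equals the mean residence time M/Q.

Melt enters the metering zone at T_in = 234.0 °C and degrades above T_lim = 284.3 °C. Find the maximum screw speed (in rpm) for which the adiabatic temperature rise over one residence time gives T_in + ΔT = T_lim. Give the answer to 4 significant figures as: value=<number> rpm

Convert throughput: Q = 74.0 kg/h = 74.0/3600 = 0.0205556 kg/s
Mean residence time: t_res = M/Q_s = 4.77 kg / 0.0205556 kg/s = 232.054 s
Convert to metres: D = 0.1157 m, h = 0.00697 m
Allowable rise: ΔT_a = T_lim − T_in = 284.3 − 234.0 = 50.3 K
γ̇_max² = ΔT_a·ρ·cp / (η·t_res) = [50.3 × 1139 × 2431] / [4333 × 232.054] = 138.516 s⁻²
Take the square root: γ̇_max = √(138.516) = 11.7693 s⁻¹
Solve γ̇ = πDN/h for N: N_max = γ̇_max·h/(π·D) = 11.7693 × 0.00697 / (π × 0.1157) = 0.225683 rev/s = 13.541 rpm

value=13.54 rpm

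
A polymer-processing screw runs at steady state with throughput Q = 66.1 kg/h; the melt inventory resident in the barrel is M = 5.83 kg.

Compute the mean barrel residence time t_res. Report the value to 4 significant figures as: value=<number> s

Throughput in SI: Q_s = 66.1 kg/h ÷ 3600 s/h = 0.0183611 kg/s
t_res = M / Q_s = 5.83 / 0.0183611 = 317.519 s

value=317.5 s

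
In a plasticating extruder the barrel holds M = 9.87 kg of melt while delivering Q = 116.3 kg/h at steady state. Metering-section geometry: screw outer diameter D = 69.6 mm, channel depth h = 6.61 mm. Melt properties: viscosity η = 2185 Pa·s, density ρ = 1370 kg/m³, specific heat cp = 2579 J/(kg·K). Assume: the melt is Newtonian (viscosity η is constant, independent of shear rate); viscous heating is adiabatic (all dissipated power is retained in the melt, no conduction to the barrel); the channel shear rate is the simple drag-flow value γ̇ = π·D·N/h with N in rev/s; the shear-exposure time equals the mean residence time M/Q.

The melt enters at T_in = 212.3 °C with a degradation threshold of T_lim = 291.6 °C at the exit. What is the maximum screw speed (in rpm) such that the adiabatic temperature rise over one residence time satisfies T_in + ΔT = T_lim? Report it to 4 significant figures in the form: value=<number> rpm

value=37.16 rpm

Throughput in SI: Q_s = 116.3 kg/h ÷ 3600 s/h = 0.0323056 kg/s
t_res = M / Q_s = 9.87 / 0.0323056 = 305.52 s
Geometry in SI: D = 69.6 mm → 0.0696 m, h = 6.61 mm → 0.00661 m
ΔT_a = T_lim − T_in = 291.6 °C − 212.3 °C = 79.3 K
Invert ΔT = ηγ̇²t_res/(ρcp) for γ̇: γ̇_max² = ΔT_a ρ cp / (η t_res) = 79.3·1370·2579 / (2185·305.52) = 419.714 s⁻²
γ̇_max = sqrt(419.714) = 20.4869 s⁻¹
N_max = γ̇_max h / (πD) = 20.4869·0.00661/(π·0.0696) = 0.619326 rev/s → ×60 = 37.1596 rpm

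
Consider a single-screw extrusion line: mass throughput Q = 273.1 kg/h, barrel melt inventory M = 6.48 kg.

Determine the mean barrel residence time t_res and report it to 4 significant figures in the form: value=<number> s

Q_s = Q / 3600 = 273.1 / 3600 = 0.0758611 kg/s
t_res = M / Q_s = 6.48 ÷ 0.0758611 = 85.4193 s

value=85.42 s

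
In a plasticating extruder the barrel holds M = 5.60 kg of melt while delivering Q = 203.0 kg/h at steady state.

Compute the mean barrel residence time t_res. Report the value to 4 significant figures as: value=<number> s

value=99.31 s

Throughput in SI: Q_s = 203.0 kg/h ÷ 3600 s/h = 0.0563889 kg/s
t_res = M / Q_s = 5.60 / 0.0563889 = 99.3103 s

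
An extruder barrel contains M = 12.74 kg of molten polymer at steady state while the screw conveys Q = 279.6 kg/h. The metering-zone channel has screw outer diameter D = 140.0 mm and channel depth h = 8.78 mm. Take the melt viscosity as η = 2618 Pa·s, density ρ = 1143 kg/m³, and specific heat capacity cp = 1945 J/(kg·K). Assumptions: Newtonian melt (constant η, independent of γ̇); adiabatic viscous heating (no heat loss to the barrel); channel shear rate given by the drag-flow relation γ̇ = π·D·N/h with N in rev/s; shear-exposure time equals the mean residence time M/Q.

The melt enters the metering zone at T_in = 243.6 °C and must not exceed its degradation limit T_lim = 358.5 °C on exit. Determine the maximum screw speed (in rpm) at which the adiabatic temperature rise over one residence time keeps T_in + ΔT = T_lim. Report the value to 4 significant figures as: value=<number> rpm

Throughput in SI: Q_s = 279.6 kg/h ÷ 3600 s/h = 0.0776667 kg/s
t_res = M / Q_s = 12.74 / 0.0776667 = 164.034 s
Geometry in SI: D = 140.0 mm → 0.14 m, h = 8.78 mm → 0.00878 m
ΔT_a = T_lim − T_in = 358.5 °C − 243.6 °C = 114.9 K
γ̇_max² = ΔT_a·ρ·cp / (η·t_res) = [114.9 × 1143 × 1945] / [2618 × 164.034] = 594.814 s⁻²
Take the square root: γ̇_max = √(594.814) = 24.3888 s⁻¹
N_max = γ̇_max·h / (π·D) = 24.3888 · 0.00878 / (π · 0.14) = 0.486864 rev/s = 29.2118 rpm

value=29.21 rpm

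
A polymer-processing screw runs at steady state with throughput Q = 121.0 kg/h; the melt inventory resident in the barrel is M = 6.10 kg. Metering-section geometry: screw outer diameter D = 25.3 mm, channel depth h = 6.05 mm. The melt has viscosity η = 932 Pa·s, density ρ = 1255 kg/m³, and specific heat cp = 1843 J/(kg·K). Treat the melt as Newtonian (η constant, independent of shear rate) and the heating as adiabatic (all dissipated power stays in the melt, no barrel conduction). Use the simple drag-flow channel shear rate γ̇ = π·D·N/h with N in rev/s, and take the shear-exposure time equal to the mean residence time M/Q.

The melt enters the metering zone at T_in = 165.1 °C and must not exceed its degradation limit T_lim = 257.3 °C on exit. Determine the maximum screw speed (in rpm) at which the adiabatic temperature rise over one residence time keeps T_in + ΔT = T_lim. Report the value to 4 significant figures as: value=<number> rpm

Convert throughput: Q = 121.0 kg/h = 121.0/3600 = 0.0336111 kg/s
t_res = M / Q_s = 6.10 ÷ 0.0336111 = 181.488 s
D = 25.3 mm = 0.0253 m;  h = 6.05 mm = 0.00605 m
ΔT_a = T_lim − T_in = 257.3 °C − 165.1 °C = 92.2 K
Invert ΔT = ηγ̇²t_res/(ρcp) for γ̇: γ̇_max² = ΔT_a ρ cp / (η t_res) = 92.2·1255·1843 / (932·181.488) = 1260.77 s⁻²
γ̇_max = √1260.77 = 35.5074 s⁻¹
N_max = γ̇_max h / (πD) = 35.5074·0.00605/(π·0.0253) = 2.70274 rev/s → ×60 = 162.164 rpm

value=162.2 rpm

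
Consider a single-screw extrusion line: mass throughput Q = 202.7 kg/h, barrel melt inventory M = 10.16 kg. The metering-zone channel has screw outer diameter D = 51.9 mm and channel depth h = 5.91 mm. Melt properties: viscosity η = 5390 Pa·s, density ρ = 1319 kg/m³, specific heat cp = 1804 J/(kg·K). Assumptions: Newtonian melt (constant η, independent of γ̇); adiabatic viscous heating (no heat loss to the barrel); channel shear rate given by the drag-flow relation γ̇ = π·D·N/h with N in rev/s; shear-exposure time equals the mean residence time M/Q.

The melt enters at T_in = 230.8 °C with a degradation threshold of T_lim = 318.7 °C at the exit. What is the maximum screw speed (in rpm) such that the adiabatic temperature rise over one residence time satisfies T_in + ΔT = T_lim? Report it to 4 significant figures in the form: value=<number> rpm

value=31.89 rpm

Convert throughput: Q = 202.7 kg/h = 202.7/3600 = 0.0563056 kg/s
Mean residence time: t_res = M/Q_s = 10.16 kg / 0.0563056 kg/s = 180.444 s
Geometry in SI: D = 51.9 mm → 0.0519 m, h = 5.91 mm → 0.00591 m
ΔT_a = T_lim − T_in = 318.7 − 230.8 = 87.9 K
γ̇_max² = ΔT_a·ρ·cp/(η·t_res) = 87.9·1319·1804/(5390·180.444) = 215.05 s⁻²
γ̇_max = sqrt(215.05) = 14.6646 s⁻¹
N_max = γ̇_max·h / (π·D) = 14.6646 · 0.00591 / (π · 0.0519) = 0.531545 rev/s = 31.8927 rpm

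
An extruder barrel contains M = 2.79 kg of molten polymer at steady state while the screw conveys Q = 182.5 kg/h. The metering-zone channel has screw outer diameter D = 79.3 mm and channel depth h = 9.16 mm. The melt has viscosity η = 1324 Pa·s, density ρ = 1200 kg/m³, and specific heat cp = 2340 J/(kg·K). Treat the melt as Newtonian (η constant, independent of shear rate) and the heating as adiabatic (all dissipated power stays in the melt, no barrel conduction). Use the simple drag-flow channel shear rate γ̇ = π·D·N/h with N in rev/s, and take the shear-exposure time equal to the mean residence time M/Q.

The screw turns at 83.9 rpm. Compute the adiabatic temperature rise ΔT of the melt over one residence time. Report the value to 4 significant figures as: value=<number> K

Throughput in SI: Q_s = 182.5 kg/h ÷ 3600 s/h = 0.0506944 kg/s
t_res = M / Q_s = 2.79 / 0.0506944 = 55.0356 s
Geometry in metres: D = 79.3 mm → 0.0793 m, h = 9.16 mm → 0.00916 m; screw speed N = 83.9 rpm = 1.39833 rev/s
Shear rate: γ̇ = πDN/h = π·0.0793·1.39833/0.00916 = 38.031 s⁻¹
ΔT = η·γ̇²·t_res/(ρ·cp) = [1324 × 38.031² × 55.0356] / [1200 × 2340] = 37.5328 K

value=37.53 K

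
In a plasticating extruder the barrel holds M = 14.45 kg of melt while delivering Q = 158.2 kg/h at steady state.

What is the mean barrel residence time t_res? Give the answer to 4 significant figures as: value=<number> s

value=328.8 s

Q_s = Q / 3600 = 158.2 / 3600 = 0.0439444 kg/s
t_res = M / Q_s = 14.45 / 0.0439444 = 328.824 s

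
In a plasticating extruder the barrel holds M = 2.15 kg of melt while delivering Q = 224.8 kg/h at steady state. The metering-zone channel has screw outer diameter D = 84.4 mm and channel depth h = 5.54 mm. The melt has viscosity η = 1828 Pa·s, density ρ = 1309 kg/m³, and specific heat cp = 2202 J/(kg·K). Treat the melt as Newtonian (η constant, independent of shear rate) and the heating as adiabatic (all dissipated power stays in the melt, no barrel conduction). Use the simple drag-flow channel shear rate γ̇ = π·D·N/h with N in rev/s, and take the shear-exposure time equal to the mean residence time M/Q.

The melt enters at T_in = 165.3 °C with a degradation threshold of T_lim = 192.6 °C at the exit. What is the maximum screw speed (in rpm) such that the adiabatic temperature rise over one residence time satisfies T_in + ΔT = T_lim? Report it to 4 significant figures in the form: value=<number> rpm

value=44.33 rpm

Convert throughput: Q = 224.8 kg/h = 224.8/3600 = 0.0624444 kg/s
Mean residence time: t_res = M/Q_s = 2.15 kg / 0.0624444 kg/s = 34.4306 s
Convert to metres: D = 0.0844 m, h = 0.00554 m
ΔT_a = T_lim − T_in = 192.6 − 165.3 = 27.3 K
γ̇_max² = ΔT_a·ρ·cp/(η·t_res) = 27.3·1309·2202/(1828·34.4306) = 1250.26 s⁻²
γ̇_max = sqrt(1250.26) = 35.359 s⁻¹
Solve γ̇ = πDN/h for N: N_max = γ̇_max·h/(π·D) = 35.359 × 0.00554 / (π × 0.0844) = 0.738783 rev/s = 44.327 rpm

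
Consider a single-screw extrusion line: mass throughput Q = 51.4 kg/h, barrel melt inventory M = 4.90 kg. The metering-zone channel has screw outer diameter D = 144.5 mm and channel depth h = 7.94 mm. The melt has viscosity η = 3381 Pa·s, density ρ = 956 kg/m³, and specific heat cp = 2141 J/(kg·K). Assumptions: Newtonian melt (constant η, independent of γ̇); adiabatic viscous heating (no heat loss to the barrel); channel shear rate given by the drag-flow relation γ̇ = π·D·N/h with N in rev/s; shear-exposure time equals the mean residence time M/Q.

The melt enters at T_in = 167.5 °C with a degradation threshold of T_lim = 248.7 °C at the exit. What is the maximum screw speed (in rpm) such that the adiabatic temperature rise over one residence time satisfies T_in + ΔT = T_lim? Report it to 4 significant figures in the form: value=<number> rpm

value=12.56 rpm

Throughput in SI: Q_s = 51.4 kg/h ÷ 3600 s/h = 0.0142778 kg/s
t_res = M / Q_s = 4.90 / 0.0142778 = 343.191 s
Convert to metres: D = 0.1445 m, h = 0.00794 m
ΔT_a = T_lim − T_in = 248.7 − 167.5 = 81.2 K
Invert ΔT = ηγ̇²t_res/(ρcp) for γ̇: γ̇_max² = ΔT_a ρ cp / (η t_res) = 81.2·956·2141 / (3381·343.191) = 143.235 s⁻²
γ̇_max = √143.235 = 11.9681 s⁻¹
Solve γ̇ = πDN/h for N: N_max = γ̇_max·h/(π·D) = 11.9681 × 0.00794 / (π × 0.1445) = 0.209328 rev/s = 12.5597 rpm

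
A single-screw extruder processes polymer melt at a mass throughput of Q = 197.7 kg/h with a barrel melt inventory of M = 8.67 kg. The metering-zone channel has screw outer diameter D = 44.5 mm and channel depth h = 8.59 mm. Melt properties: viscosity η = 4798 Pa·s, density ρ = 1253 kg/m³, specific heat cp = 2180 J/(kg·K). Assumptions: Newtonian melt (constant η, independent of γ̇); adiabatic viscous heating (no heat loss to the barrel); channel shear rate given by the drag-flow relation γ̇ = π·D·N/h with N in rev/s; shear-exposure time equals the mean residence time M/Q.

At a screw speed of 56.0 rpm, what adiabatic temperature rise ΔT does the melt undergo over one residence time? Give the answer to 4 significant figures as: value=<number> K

Q_s = Q / 3600 = 197.7 / 3600 = 0.0549167 kg/s
t_res = M / Q_s = 8.67 / 0.0549167 = 157.876 s
Geometry in metres: D = 44.5 mm → 0.0445 m, h = 8.59 mm → 0.00859 m; screw speed N = 56.0 rpm = 0.933333 rev/s
Shear rate: γ̇ = πDN/h = π·0.0445·0.933333/0.00859 = 15.1899 s⁻¹
ΔT = η·γ̇²·t_res / (ρ·cp) = 4798 · (15.1899)² · 157.876 / (1253 · 2180) = 63.9845 K

value=63.98 K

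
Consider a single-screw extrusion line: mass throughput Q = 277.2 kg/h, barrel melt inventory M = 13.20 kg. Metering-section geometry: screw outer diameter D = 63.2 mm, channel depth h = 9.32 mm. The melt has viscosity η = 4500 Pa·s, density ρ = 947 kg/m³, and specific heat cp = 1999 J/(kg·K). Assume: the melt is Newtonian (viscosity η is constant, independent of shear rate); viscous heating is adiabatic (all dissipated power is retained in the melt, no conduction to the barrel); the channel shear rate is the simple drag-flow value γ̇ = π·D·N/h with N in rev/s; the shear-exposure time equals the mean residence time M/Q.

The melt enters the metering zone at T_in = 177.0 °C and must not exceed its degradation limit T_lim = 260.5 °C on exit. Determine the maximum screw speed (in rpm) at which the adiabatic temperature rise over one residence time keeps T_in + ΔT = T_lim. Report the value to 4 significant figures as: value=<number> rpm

Throughput in SI: Q_s = 277.2 kg/h ÷ 3600 s/h = 0.077 kg/s
Mean residence time: t_res = M/Q_s = 13.20 kg / 0.077 kg/s = 171.429 s
Geometry in SI: D = 63.2 mm → 0.0632 m, h = 9.32 mm → 0.00932 m
Allowable rise: ΔT_a = T_lim − T_in = 260.5 − 177.0 = 83.5 K
Invert ΔT = ηγ̇²t_res/(ρcp) for γ̇: γ̇_max² = ΔT_a ρ cp / (η t_res) = 83.5·947·1999 / (4500·171.429) = 204.905 s⁻²
Take the square root: γ̇_max = √(204.905) = 14.3145 s⁻¹
Solve γ̇ = πDN/h for N: N_max = γ̇_max·h/(π·D) = 14.3145 × 0.00932 / (π × 0.0632) = 0.671933 rev/s = 40.316 rpm

value=40.32 rpm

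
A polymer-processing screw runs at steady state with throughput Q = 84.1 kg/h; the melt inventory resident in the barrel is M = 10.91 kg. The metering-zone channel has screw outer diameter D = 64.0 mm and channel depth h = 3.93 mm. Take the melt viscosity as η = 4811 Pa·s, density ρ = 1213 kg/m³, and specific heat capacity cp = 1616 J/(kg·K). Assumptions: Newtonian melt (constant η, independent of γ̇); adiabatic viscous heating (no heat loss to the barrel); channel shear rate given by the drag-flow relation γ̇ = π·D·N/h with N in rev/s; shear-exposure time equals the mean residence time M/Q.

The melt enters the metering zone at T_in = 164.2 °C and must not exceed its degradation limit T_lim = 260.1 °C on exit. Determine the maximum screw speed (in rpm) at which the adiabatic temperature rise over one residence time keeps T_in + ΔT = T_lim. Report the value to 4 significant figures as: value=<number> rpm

Convert throughput: Q = 84.1 kg/h = 84.1/3600 = 0.0233611 kg/s
t_res = M / Q_s = 10.91 ÷ 0.0233611 = 467.015 s
Geometry in SI: D = 64.0 mm → 0.064 m, h = 3.93 mm → 0.00393 m
ΔT_a = T_lim − T_in = 260.1 − 164.2 = 95.9 K
Invert ΔT = ηγ̇²t_res/(ρcp) for γ̇: γ̇_max² = ΔT_a ρ cp / (η t_res) = 95.9·1213·1616 / (4811·467.015) = 83.667 s⁻²
γ̇_max = √83.667 = 9.14697 s⁻¹
N_max = γ̇_max h / (πD) = 9.14697·0.00393/(π·0.064) = 0.178789 rev/s → ×60 = 10.7273 rpm

value=10.73 rpm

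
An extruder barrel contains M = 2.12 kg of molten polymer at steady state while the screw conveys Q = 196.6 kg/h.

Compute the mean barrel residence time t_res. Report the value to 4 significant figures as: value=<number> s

value=38.82 s

Convert throughput: Q = 196.6 kg/h = 196.6/3600 = 0.0546111 kg/s
Mean residence time: t_res = M/Q_s = 2.12 kg / 0.0546111 kg/s = 38.8199 s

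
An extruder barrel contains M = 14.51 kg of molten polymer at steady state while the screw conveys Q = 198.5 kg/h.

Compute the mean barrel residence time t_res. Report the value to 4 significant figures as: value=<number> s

value=263.2 s

Q_s = Q / 3600 = 198.5 / 3600 = 0.0551389 kg/s
Mean residence time: t_res = M/Q_s = 14.51 kg / 0.0551389 kg/s = 263.154 s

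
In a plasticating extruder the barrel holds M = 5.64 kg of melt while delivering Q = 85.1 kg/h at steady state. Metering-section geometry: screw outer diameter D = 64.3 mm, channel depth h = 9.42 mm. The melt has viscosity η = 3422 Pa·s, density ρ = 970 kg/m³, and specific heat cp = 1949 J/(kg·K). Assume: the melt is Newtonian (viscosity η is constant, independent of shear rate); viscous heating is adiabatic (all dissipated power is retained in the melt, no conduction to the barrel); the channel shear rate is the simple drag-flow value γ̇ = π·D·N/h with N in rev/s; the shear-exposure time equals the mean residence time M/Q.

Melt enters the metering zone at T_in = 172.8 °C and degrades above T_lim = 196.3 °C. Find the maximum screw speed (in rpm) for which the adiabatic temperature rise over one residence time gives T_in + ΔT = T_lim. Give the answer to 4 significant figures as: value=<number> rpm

value=20.64 rpm

Convert throughput: Q = 85.1 kg/h = 85.1/3600 = 0.0236389 kg/s
t_res = M / Q_s = 5.64 / 0.0236389 = 238.59 s
Convert to metres: D = 0.0643 m, h = 0.00942 m
ΔT_a = T_lim − T_in = 196.3 °C − 172.8 °C = 23.5 K
Invert ΔT = ηγ̇²t_res/(ρcp) for γ̇: γ̇_max² = ΔT_a ρ cp / (η t_res) = 23.5·970·1949 / (3422·238.59) = 54.4151 s⁻²
Take the square root: γ̇_max = √(54.4151) = 7.37666 s⁻¹
N_max = γ̇_max h / (πD) = 7.37666·0.00942/(π·0.0643) = 0.343993 rev/s → ×60 = 20.6396 rpm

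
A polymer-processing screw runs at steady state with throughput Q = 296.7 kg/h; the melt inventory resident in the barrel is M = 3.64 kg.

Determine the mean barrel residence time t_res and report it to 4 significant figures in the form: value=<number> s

value=44.17 s

Convert throughput: Q = 296.7 kg/h = 296.7/3600 = 0.0824167 kg/s
Mean residence time: t_res = M/Q_s = 3.64 kg / 0.0824167 kg/s = 44.1658 s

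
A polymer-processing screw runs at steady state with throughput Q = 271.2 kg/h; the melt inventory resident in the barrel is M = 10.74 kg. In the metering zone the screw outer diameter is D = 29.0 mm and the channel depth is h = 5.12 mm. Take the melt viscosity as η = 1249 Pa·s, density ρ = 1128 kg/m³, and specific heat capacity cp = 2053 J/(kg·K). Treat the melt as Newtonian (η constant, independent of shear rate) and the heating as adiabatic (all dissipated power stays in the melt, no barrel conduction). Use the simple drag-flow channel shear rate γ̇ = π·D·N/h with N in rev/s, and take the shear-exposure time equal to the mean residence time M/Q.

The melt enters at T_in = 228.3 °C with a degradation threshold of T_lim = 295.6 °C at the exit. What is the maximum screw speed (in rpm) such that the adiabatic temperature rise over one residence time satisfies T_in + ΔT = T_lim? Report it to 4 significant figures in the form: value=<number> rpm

Convert throughput: Q = 271.2 kg/h = 271.2/3600 = 0.0753333 kg/s
t_res = M / Q_s = 10.74 / 0.0753333 = 142.566 s
Geometry in SI: D = 29.0 mm → 0.029 m, h = 5.12 mm → 0.00512 m
ΔT_a = T_lim − T_in = 295.6 − 228.3 = 67.3 K
Invert ΔT = ηγ̇²t_res/(ρcp) for γ̇: γ̇_max² = ΔT_a ρ cp / (η t_res) = 67.3·1128·2053 / (1249·142.566) = 875.253 s⁻²
γ̇_max = sqrt(875.253) = 29.5847 s⁻¹
N_max = γ̇_max h / (πD) = 29.5847·0.00512/(π·0.029) = 1.6626 rev/s → ×60 = 99.7563 rpm

value=99.76 rpm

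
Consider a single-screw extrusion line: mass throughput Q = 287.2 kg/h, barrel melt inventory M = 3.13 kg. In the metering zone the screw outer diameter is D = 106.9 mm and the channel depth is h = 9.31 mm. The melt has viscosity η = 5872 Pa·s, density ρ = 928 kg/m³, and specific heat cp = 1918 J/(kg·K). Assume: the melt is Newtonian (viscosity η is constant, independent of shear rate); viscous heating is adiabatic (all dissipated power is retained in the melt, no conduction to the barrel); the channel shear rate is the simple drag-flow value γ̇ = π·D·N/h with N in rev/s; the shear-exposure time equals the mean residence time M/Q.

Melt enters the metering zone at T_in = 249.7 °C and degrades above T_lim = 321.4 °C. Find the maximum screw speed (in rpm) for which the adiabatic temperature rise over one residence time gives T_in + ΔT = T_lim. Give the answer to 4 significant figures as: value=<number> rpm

Convert throughput: Q = 287.2 kg/h = 287.2/3600 = 0.0797778 kg/s
t_res = M / Q_s = 3.13 ÷ 0.0797778 = 39.234 s
D = 106.9 mm = 0.1069 m;  h = 9.31 mm = 0.00931 m
ΔT_a = T_lim − T_in = 321.4 − 249.7 = 71.7 K
γ̇_max² = ΔT_a·ρ·cp/(η·t_res) = 71.7·928·1918/(5872·39.234) = 553.946 s⁻²
γ̇_max = sqrt(553.946) = 23.5361 s⁻¹
N_max = γ̇_max h / (πD) = 23.5361·0.00931/(π·0.1069) = 0.652463 rev/s → ×60 = 39.1478 rpm

value=39.15 rpm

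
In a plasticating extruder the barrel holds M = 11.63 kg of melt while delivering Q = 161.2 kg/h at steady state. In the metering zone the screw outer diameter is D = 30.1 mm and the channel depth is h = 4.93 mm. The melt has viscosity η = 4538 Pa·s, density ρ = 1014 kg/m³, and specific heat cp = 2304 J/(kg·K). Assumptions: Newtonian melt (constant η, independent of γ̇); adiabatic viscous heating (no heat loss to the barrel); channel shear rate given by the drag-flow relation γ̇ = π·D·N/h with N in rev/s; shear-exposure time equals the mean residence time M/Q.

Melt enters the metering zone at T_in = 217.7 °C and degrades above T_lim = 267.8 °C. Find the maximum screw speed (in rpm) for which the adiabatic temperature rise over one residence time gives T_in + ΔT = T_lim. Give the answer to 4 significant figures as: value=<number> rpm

value=31.17 rpm

Convert throughput: Q = 161.2 kg/h = 161.2/3600 = 0.0447778 kg/s
Mean residence time: t_res = M/Q_s = 11.63 kg / 0.0447778 kg/s = 259.727 s
Convert to metres: D = 0.0301 m, h = 0.00493 m
Allowable rise: ΔT_a = T_lim − T_in = 267.8 − 217.7 = 50.1 K
Invert ΔT = ηγ̇²t_res/(ρcp) for γ̇: γ̇_max² = ΔT_a ρ cp / (η t_res) = 50.1·1014·2304 / (4538·259.727) = 99.3062 s⁻²
Take the square root: γ̇_max = √(99.3062) = 9.96525 s⁻¹
N_max = γ̇_max·h / (π·D) = 9.96525 · 0.00493 / (π · 0.0301) = 0.51954 rev/s = 31.1724 rpm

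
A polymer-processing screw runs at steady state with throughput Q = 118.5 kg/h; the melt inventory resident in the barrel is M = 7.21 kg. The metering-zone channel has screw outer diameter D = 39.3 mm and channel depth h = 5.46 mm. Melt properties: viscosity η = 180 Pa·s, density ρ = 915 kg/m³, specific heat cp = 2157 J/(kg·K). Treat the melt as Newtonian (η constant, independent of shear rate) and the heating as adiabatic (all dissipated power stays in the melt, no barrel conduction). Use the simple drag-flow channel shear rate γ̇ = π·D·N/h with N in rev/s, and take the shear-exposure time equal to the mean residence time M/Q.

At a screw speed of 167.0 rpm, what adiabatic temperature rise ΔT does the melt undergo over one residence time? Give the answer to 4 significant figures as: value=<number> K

value=79.13 K

Q_s = Q / 3600 = 118.5 / 3600 = 0.0329167 kg/s
t_res = M / Q_s = 7.21 ÷ 0.0329167 = 219.038 s
D = 39.3 mm = 0.0393 m;  h = 5.46 mm = 0.00546 m;  N = 167.0 rpm / 60 = 2.78333 rev/s
γ̇ = π·D·N / h = π · 0.0393 · 2.78333 / 0.00546 = 62.9383 s⁻¹
ΔT = η·γ̇²·t_res / (ρ·cp) = 180 · (62.9383)² · 219.038 / (915 · 2157) = 79.1317 K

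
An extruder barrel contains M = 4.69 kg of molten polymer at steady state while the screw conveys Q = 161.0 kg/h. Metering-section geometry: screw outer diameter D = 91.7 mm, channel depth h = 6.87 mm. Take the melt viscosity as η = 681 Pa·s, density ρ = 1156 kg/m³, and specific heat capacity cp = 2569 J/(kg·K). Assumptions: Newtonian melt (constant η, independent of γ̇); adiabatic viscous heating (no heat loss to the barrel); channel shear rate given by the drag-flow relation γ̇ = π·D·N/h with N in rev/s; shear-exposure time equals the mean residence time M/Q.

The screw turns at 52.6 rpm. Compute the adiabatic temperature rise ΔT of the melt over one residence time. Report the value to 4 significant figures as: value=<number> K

value=32.50 K

Q_s = Q / 3600 = 161.0 / 3600 = 0.0447222 kg/s
t_res = M / Q_s = 4.69 / 0.0447222 = 104.87 s
Convert to SI: D = 0.0917 m, h = 0.00687 m, N = 52.6/60 = 0.876667 rev/s
Shear rate: γ̇ = πDN/h = π·0.0917·0.876667/0.00687 = 36.7618 s⁻¹
ΔT = η·γ̇²·t_res / (ρ·cp) = 681 · (36.7618)² · 104.87 / (1156 · 2569) = 32.4989 K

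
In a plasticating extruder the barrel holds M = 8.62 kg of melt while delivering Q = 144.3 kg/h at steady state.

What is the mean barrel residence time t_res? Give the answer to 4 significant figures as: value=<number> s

Throughput in SI: Q_s = 144.3 kg/h ÷ 3600 s/h = 0.0400833 kg/s
t_res = M / Q_s = 8.62 ÷ 0.0400833 = 215.052 s

value=215.1 s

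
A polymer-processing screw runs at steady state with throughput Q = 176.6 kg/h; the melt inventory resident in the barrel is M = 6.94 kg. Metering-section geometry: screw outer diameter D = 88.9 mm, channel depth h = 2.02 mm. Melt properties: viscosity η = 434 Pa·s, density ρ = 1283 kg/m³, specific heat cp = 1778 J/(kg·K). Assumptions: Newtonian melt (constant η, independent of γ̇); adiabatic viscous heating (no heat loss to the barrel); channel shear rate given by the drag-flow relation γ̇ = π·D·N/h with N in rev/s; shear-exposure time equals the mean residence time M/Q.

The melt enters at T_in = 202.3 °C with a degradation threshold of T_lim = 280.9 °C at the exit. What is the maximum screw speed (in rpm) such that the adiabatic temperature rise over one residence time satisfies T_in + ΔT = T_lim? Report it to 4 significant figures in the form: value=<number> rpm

value=23.45 rpm

Throughput in SI: Q_s = 176.6 kg/h ÷ 3600 s/h = 0.0490556 kg/s
Mean residence time: t_res = M/Q_s = 6.94 kg / 0.0490556 kg/s = 141.472 s
Convert to metres: D = 0.0889 m, h = 0.00202 m
Allowable rise: ΔT_a = T_lim − T_in = 280.9 − 202.3 = 78.6 K
γ̇_max² = ΔT_a·ρ·cp/(η·t_res) = 78.6·1283·1778/(434·141.472) = 2920.25 s⁻²
Take the square root: γ̇_max = √(2920.25) = 54.0393 s⁻¹
Solve γ̇ = πDN/h for N: N_max = γ̇_max·h/(π·D) = 54.0393 × 0.00202 / (π × 0.0889) = 0.39085 rev/s = 23.451 rpm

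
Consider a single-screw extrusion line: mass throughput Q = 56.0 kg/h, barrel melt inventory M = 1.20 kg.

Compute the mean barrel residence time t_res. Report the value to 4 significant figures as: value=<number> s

value=77.14 s

Q_s = Q / 3600 = 56.0 / 3600 = 0.0155556 kg/s
t_res = M / Q_s = 1.20 ÷ 0.0155556 = 77.1429 s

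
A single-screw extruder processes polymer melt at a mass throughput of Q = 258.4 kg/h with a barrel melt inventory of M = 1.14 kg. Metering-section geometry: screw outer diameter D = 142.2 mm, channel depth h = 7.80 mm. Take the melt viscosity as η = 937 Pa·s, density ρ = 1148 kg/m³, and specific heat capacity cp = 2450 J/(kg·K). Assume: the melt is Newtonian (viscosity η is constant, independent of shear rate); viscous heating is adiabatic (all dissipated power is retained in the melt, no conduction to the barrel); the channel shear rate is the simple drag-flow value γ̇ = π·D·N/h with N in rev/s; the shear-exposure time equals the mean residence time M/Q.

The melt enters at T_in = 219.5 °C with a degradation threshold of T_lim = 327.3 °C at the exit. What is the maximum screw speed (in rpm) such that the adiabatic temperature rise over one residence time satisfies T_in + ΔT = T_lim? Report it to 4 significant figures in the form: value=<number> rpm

Q_s = Q / 3600 = 258.4 / 3600 = 0.0717778 kg/s
Mean residence time: t_res = M/Q_s = 1.14 kg / 0.0717778 kg/s = 15.8824 s
D = 142.2 mm = 0.1422 m;  h = 7.80 mm = 0.0078 m
ΔT_a = T_lim − T_in = 327.3 °C − 219.5 °C = 107.8 K
γ̇_max² = ΔT_a·ρ·cp/(η·t_res) = 107.8·1148·2450/(937·15.8824) = 20373.8 s⁻²
γ̇_max = sqrt(20373.8) = 142.737 s⁻¹
N_max = γ̇_max·h / (π·D) = 142.737 · 0.0078 / (π · 0.1422) = 2.49219 rev/s = 149.531 rpm

value=149.5 rpm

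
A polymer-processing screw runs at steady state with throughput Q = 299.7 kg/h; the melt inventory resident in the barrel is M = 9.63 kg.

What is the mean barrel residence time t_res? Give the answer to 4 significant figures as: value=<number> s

value=115.7 s

Convert throughput: Q = 299.7 kg/h = 299.7/3600 = 0.08325 kg/s
Mean residence time: t_res = M/Q_s = 9.63 kg / 0.08325 kg/s = 115.676 s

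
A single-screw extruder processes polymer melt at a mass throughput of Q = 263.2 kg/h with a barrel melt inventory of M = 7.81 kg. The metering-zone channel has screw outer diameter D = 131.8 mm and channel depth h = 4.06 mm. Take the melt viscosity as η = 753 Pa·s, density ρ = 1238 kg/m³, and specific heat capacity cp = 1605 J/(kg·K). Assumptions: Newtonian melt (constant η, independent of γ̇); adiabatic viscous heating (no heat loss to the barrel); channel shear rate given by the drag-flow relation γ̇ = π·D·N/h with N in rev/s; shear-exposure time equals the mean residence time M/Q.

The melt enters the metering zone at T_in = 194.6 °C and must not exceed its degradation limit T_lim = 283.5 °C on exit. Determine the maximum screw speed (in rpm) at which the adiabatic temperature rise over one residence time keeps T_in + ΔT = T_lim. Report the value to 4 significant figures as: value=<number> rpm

Convert throughput: Q = 263.2 kg/h = 263.2/3600 = 0.0731111 kg/s
t_res = M / Q_s = 7.81 / 0.0731111 = 106.824 s
D = 131.8 mm = 0.1318 m;  h = 4.06 mm = 0.00406 m
ΔT_a = T_lim − T_in = 283.5 °C − 194.6 °C = 88.9 K
γ̇_max² = ΔT_a·ρ·cp/(η·t_res) = 88.9·1238·1605/(753·106.824) = 2196.01 s⁻²
γ̇_max = sqrt(2196.01) = 46.8616 s⁻¹
N_max = γ̇_max h / (πD) = 46.8616·0.00406/(π·0.1318) = 0.459492 rev/s → ×60 = 27.5695 rpm

value=27.57 rpm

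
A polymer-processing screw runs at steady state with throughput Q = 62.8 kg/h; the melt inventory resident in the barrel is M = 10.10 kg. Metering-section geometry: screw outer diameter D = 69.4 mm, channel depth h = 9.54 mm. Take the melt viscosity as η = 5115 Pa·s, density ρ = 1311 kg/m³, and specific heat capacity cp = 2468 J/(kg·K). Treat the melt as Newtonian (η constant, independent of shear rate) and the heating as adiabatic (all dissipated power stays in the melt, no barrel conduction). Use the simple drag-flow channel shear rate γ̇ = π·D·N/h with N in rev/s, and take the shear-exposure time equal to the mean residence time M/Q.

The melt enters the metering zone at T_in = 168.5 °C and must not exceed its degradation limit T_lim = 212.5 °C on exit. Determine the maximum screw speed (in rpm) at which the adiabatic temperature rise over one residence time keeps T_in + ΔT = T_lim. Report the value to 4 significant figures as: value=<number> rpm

Q_s = Q / 3600 = 62.8 / 3600 = 0.0174444 kg/s
t_res = M / Q_s = 10.10 / 0.0174444 = 578.981 s
D = 69.4 mm = 0.0694 m;  h = 9.54 mm = 0.00954 m
Allowable rise: ΔT_a = T_lim − T_in = 212.5 − 168.5 = 44 K
Invert ΔT = ηγ̇²t_res/(ρcp) for γ̇: γ̇_max² = ΔT_a ρ cp / (η t_res) = 44·1311·2468 / (5115·578.981) = 48.0718 s⁻²
γ̇_max = √48.0718 = 6.93339 s⁻¹
N_max = γ̇_max h / (πD) = 6.93339·0.00954/(π·0.0694) = 0.303378 rev/s → ×60 = 18.2027 rpm

value=18.20 rpm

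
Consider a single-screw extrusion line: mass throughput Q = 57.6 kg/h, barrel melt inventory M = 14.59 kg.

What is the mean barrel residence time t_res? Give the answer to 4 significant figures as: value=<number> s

Throughput in SI: Q_s = 57.6 kg/h ÷ 3600 s/h = 0.016 kg/s
t_res = M / Q_s = 14.59 / 0.016 = 911.875 s

value=911.9 s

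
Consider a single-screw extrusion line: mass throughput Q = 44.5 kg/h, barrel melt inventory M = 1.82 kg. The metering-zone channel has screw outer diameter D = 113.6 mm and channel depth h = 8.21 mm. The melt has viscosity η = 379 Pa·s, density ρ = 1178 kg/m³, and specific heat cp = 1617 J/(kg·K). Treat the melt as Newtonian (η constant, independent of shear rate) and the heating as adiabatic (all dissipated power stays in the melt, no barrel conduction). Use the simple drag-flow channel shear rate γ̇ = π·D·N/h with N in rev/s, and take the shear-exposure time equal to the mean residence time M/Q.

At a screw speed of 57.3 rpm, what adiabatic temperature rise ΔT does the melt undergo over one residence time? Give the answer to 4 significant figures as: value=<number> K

value=50.49 K

Q_s = Q / 3600 = 44.5 / 3600 = 0.0123611 kg/s
Mean residence time: t_res = M/Q_s = 1.82 kg / 0.0123611 kg/s = 147.236 s
D = 113.6 mm = 0.1136 m;  h = 8.21 mm = 0.00821 m;  N = 57.3 rpm / 60 = 0.955 rev/s
γ̇ = π D N / h = (π)(0.1136)(0.955) / 0.00821 = 41.5134 s⁻¹
Adiabatic rise: ΔT = η γ̇² t_res / (ρ cp) = 379·(41.5134)²·147.236 / (1178·1617) = 50.4864 K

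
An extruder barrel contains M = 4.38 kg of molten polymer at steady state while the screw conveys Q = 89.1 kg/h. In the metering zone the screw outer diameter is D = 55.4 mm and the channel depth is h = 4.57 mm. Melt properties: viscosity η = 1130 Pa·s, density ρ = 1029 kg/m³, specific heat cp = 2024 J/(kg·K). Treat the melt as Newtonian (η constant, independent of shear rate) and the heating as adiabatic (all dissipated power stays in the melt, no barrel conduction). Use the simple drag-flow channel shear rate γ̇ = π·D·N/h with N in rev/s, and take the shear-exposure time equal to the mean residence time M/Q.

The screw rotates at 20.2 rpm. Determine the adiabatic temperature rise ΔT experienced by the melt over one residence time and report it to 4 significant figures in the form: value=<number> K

Throughput in SI: Q_s = 89.1 kg/h ÷ 3600 s/h = 0.02475 kg/s
t_res = M / Q_s = 4.38 ÷ 0.02475 = 176.97 s
Geometry in metres: D = 55.4 mm → 0.0554 m, h = 4.57 mm → 0.00457 m; screw speed N = 20.2 rpm = 0.336667 rev/s
γ̇ = π·D·N / h = π · 0.0554 · 0.336667 / 0.00457 = 12.8216 s⁻¹
Adiabatic rise: ΔT = η γ̇² t_res / (ρ cp) = 1130·(12.8216)²·176.97 / (1029·2024) = 15.7848 K

value=15.78 K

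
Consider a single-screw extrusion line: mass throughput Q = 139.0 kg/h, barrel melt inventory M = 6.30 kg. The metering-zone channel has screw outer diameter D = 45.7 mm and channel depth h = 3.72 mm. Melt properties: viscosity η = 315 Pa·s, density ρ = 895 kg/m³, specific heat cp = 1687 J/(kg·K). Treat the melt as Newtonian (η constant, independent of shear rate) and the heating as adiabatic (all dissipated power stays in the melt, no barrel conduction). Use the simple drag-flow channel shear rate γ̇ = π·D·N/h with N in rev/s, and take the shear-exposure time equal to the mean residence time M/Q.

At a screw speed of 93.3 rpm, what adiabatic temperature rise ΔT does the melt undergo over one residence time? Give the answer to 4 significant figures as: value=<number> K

Convert throughput: Q = 139.0 kg/h = 139.0/3600 = 0.0386111 kg/s
Mean residence time: t_res = M/Q_s = 6.30 kg / 0.0386111 kg/s = 163.165 s
Convert to SI: D = 0.0457 m, h = 0.00372 m, N = 93.3/60 = 1.555 rev/s
Shear rate: γ̇ = πDN/h = π·0.0457·1.555/0.00372 = 60.0141 s⁻¹
Adiabatic rise: ΔT = η γ̇² t_res / (ρ cp) = 315·(60.0141)²·163.165 / (895·1687) = 122.605 K

value=122.6 K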